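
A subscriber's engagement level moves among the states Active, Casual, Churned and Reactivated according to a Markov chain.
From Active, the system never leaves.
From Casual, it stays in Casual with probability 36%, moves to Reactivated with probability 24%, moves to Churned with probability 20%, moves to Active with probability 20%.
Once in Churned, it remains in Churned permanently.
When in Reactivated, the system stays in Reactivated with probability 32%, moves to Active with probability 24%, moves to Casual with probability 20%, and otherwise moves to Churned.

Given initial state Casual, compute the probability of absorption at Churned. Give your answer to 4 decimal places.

0.5000

Let h(s) be the probability of absorption at Churned starting from transient state s. Then h(Churned) = 1 and h(Active) = 0. By first-step analysis:
h(Casual) = 0.2·0 + 0.36·h(Casual) + 0.2·1 + 0.24·h(Reactivated)
h(Reactivated) = 0.24·0 + 0.2·h(Casual) + 0.24·1 + 0.32·h(Reactivated)
Solving: h(Casual) = 0.5000, h(Reactivated) = 0.5000.
Starting from Casual, the probability is 0.5000.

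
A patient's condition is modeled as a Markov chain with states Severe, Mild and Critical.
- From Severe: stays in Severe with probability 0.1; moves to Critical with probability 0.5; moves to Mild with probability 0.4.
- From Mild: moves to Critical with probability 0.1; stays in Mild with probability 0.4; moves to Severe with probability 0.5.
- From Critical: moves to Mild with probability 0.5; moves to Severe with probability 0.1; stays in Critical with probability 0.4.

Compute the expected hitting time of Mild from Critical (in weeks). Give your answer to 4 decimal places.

Let t(s) be the expected number of weeks to first reach Mild from state s, with t(Mild) = 0. Conditioning on the first week:
t(Severe) = 1 + 0.1·t(Severe) + 0.5·t(Critical)
t(Critical) = 1 + 0.1·t(Severe) + 0.4·t(Critical)
Solving: t(Severe) = 2.2449, t(Critical) = 2.0408.
Expected weeks from Critical to Mild: 2.0408.

2.0408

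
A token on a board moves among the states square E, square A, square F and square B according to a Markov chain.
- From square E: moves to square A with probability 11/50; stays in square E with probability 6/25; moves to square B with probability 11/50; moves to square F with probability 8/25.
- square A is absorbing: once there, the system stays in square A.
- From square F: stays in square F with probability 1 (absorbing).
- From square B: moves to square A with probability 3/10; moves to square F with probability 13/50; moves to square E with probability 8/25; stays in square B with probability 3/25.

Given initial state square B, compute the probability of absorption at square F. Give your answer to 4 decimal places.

0.5013

Let h(s) be the probability of absorption at square F starting from transient state s. Then h(square F) = 1 and h(square A) = 0. By first-step analysis:
h(square E) = 0.24·h(square E) + 0.22·0 + 0.32·1 + 0.22·h(square B)
h(square B) = 0.32·h(square E) + 0.3·0 + 0.26·1 + 0.12·h(square B)
Solving: h(square E) = 0.5662, h(square B) = 0.5013.
Starting from square B, the probability is 0.5013.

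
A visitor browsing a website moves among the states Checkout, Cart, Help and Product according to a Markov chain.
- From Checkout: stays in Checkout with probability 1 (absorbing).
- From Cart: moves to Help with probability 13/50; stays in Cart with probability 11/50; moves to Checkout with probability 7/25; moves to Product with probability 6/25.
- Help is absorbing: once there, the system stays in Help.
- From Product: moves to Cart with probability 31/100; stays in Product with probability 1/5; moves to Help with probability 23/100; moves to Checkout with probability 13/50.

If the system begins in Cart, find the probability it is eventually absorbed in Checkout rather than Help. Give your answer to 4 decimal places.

0.5211

Let h(s) be the probability of absorption at Checkout starting from transient state s. Then h(Checkout) = 1 and h(Help) = 0. By first-step analysis:
h(Cart) = 0.28·1 + 0.22·h(Cart) + 0.26·0 + 0.24·h(Product)
h(Product) = 0.26·1 + 0.31·h(Cart) + 0.23·0 + 0.2·h(Product)
Solving: h(Cart) = 0.5211, h(Product) = 0.5269.
Starting from Cart, the probability is 0.5211.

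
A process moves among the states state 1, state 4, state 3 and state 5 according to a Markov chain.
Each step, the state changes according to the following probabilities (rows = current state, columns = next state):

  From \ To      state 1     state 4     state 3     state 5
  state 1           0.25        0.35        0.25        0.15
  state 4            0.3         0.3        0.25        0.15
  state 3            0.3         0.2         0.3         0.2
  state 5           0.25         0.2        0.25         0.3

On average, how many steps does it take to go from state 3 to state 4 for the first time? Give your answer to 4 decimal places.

4.1429

Let t(s) be the expected number of steps to first reach state 4 from state s, with t(state 4) = 0. Conditioning on the first step:
t(state 1) = 1 + 0.25·t(state 1) + 0.25·t(state 3) + 0.15·t(state 5)
t(state 3) = 1 + 0.3·t(state 1) + 0.3·t(state 3) + 0.2·t(state 5)
t(state 5) = 1 + 0.25·t(state 1) + 0.25·t(state 3) + 0.3·t(state 5)
Solving: t(state 1) = 3.5495, t(state 3) = 4.1429, t(state 5) = 4.1758.
Expected steps from state 3 to state 4: 4.1429.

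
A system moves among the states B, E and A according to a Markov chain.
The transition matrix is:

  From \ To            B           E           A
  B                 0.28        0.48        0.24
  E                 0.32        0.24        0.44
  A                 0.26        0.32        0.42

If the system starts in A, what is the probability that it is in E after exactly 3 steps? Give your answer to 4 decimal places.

0.3386

Propagate the distribution vector 3 steps from A.
After 0 steps: (0.0000, 0.0000, 1.0000)
After 1 step: (0.2600, 0.3200, 0.4200)
After 2 steps: (0.2844, 0.3360, 0.3796)
After 3 steps: (0.2858, 0.3386, 0.3755)
P(in E after 3 steps) = 0.3386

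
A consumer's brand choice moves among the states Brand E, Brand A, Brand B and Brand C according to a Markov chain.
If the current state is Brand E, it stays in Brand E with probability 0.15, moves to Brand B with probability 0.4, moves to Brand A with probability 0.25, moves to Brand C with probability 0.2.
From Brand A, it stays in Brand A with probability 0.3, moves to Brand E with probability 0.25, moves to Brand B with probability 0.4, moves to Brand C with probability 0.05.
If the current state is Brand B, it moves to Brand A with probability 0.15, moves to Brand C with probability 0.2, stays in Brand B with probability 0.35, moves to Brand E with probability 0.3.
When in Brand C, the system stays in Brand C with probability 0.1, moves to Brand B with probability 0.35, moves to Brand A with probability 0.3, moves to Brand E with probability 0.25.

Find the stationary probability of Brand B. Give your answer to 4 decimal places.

Let the stationary distribution be π with π = πP and π_1 + π_2 + π_3 + π_4 = 1.
π_1 = 0.15·π_1 + 0.25·π_2 + 0.3·π_3 + 0.25·π_4
π_2 = 0.25·π_1 + 0.3·π_2 + 0.15·π_3 + 0.3·π_4
π_3 = 0.4·π_1 + 0.4·π_2 + 0.35·π_3 + 0.35·π_4
Solving with the normalization constraint gives π = (0.2443, 0.2317, 0.3738, 0.1502).
So the stationary probability of Brand B is 0.3738.

0.3738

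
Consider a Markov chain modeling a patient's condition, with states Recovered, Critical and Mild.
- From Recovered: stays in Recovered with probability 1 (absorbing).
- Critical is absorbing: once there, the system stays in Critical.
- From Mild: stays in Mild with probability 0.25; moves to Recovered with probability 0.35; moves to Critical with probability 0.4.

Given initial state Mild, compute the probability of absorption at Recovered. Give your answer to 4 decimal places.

0.4667

Let h(s) be the probability of absorption at Recovered starting from transient state s. Then h(Recovered) = 1 and h(Critical) = 0. By first-step analysis:
h(Mild) = 0.35·1 + 0.4·0 + 0.25·h(Mild)
Solving: h(Mild) = 0.4667.
Starting from Mild, the probability is 0.4667.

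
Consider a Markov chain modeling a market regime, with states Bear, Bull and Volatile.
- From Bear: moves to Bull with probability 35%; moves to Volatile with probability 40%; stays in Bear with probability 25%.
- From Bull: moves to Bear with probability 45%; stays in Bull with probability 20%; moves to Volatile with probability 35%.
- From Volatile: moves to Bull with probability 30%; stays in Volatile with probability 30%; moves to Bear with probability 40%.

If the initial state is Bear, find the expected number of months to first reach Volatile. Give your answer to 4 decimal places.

2.5989

Let t(s) be the expected number of months to first reach Volatile from state s, with t(Volatile) = 0. Conditioning on the first month:
t(Bear) = 1 + 0.25·t(Bear) + 0.35·t(Bull)
t(Bull) = 1 + 0.45·t(Bear) + 0.2·t(Bull)
Solving: t(Bear) = 2.5989, t(Bull) = 2.7119.
Expected months from Bear to Volatile: 2.5989.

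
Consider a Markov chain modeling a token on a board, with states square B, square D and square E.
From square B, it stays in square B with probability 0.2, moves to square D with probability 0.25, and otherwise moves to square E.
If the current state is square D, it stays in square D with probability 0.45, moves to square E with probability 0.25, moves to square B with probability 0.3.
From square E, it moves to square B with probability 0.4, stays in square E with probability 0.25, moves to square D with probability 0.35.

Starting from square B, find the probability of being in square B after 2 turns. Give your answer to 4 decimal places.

Sum over the intermediate state after 1 turn:
P = P(square B→square B)·P(square B→square B) + P(square B→square D)·P(square D→square B) + P(square B→square E)·P(square E→square B)
  = 0.2×0.2 + 0.25×0.3 + 0.55×0.4
  = 0.0400 + 0.0750 + 0.2200 = 0.3350

0.3350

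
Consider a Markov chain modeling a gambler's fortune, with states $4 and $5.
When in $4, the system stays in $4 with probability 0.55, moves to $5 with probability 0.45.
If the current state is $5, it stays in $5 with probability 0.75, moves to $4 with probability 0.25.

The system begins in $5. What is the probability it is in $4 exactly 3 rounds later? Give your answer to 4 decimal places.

Propagate the distribution vector 3 rounds from $5.
After 0 rounds: (0.0000, 1.0000)
After 1 round: (0.2500, 0.7500)
After 2 rounds: (0.3250, 0.6750)
After 3 rounds: (0.3475, 0.6525)
P(in $4 after 3 rounds) = 0.3475

0.3475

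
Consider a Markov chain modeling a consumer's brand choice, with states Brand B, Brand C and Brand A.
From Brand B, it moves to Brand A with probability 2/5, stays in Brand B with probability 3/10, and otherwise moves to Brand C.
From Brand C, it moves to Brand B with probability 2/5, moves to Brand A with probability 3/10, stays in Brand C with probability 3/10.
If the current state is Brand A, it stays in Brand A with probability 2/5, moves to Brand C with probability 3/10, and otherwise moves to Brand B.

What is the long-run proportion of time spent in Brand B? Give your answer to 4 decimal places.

Let the stationary distribution be π with π = πP and π_1 + π_2 + π_3 = 1.
π_1 = 0.3·π_1 + 0.4·π_2 + 0.3·π_3
π_2 = 0.3·π_1 + 0.3·π_2 + 0.3·π_3
Solving with the normalization constraint gives π = (0.3300, 0.3000, 0.3700).
So the stationary probability of Brand B is 0.3300.

0.3300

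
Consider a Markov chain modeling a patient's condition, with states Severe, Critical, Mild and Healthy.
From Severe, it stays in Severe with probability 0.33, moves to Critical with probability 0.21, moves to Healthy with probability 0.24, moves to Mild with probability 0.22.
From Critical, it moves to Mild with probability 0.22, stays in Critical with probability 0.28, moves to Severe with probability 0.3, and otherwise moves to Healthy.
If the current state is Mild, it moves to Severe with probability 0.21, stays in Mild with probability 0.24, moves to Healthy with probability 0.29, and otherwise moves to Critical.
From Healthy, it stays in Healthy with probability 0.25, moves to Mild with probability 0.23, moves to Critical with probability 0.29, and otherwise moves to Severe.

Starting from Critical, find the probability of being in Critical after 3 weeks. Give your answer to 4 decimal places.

Propagate the distribution vector 3 weeks from Critical.
After 0 weeks: (0.0000, 1.0000, 0.0000, 0.0000)
After 1 week: (0.3000, 0.2800, 0.2200, 0.2000)
After 2 weeks: (0.2752, 0.2566, 0.2264, 0.2418)
After 3 weeks: (0.2710, 0.2586, 0.2269, 0.2435)
P(in Critical after 3 weeks) = 0.2586

0.2586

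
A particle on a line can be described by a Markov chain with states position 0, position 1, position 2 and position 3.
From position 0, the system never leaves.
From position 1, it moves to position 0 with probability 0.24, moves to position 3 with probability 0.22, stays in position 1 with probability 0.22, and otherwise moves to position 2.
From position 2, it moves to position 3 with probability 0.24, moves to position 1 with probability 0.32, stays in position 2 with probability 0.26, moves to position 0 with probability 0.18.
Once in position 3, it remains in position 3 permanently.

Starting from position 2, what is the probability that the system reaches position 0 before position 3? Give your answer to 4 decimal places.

Let h(s) be the probability of absorption at position 0 starting from transient state s. Then h(position 0) = 1 and h(position 3) = 0. By first-step analysis:
h(position 1) = 0.24·1 + 0.22·h(position 1) + 0.32·h(position 2) + 0.22·0
h(position 2) = 0.18·1 + 0.32·h(position 1) + 0.26·h(position 2) + 0.24·0
Solving: h(position 1) = 0.4954, h(position 2) = 0.4575.
Starting from position 2, the probability is 0.4575.

0.4575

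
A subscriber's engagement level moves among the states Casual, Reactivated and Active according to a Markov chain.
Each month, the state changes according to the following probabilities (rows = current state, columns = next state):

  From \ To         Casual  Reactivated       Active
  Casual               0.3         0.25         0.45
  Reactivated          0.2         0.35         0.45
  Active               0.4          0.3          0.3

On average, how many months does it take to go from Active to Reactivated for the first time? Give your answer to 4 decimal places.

Let t(s) be the expected number of months to first reach Reactivated from state s, with t(Reactivated) = 0. Conditioning on the first month:
t(Casual) = 1 + 0.3·t(Casual) + 0.45·t(Active)
t(Active) = 1 + 0.4·t(Casual) + 0.3·t(Active)
Solving: t(Casual) = 3.7097, t(Active) = 3.5484.
Expected months from Active to Reactivated: 3.5484.

3.5484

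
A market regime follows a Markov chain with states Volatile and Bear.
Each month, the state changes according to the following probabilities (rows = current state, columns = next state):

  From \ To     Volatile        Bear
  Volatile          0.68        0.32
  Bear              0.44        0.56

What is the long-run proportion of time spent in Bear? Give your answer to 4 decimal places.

0.4211

Let the stationary distribution be π with π = πP and π_1 + π_2 = 1.
π_1 = 0.68·π_1 + 0.44·π_2
Solving with the normalization constraint gives π = (0.5789, 0.4211).
So the stationary probability of Bear is 0.4211.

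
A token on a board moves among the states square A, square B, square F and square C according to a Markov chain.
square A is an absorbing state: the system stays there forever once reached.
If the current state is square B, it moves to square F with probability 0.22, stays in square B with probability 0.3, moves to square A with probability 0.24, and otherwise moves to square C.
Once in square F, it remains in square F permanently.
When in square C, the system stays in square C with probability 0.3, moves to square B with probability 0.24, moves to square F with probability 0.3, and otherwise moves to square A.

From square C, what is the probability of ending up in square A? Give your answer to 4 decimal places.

0.3922

Let h(s) be the probability of absorption at square A starting from transient state s. Then h(square A) = 1 and h(square F) = 0. By first-step analysis:
h(square B) = 0.24·1 + 0.3·h(square B) + 0.22·0 + 0.24·h(square C)
h(square C) = 0.16·1 + 0.24·h(square B) + 0.3·0 + 0.3·h(square C)
Solving: h(square B) = 0.4773, h(square C) = 0.3922.
Starting from square C, the probability is 0.3922.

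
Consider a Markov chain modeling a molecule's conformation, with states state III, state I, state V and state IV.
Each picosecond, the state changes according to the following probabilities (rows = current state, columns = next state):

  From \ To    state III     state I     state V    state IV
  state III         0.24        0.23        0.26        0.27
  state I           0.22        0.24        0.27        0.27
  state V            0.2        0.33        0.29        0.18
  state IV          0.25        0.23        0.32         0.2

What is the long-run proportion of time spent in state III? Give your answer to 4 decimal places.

0.2257

Let the stationary distribution be π with π = πP and π_1 + π_2 + π_3 + π_4 = 1.
π_1 = 0.24·π_1 + 0.22·π_2 + 0.2·π_3 + 0.25·π_4
π_2 = 0.23·π_1 + 0.24·π_2 + 0.33·π_3 + 0.23·π_4
π_3 = 0.26·π_1 + 0.27·π_2 + 0.29·π_3 + 0.32·π_4
Solving with the normalization constraint gives π = (0.2257, 0.2611, 0.2849, 0.2284).
So the stationary probability of state III is 0.2257.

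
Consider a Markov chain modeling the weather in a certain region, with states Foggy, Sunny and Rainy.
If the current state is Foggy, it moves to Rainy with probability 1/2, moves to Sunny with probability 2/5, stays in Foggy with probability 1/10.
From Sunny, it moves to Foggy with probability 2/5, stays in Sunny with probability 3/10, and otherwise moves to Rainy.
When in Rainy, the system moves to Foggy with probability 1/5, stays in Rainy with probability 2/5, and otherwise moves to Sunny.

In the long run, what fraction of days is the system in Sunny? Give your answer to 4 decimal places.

0.3636

Let the stationary distribution be π with π = πP and π_1 + π_2 + π_3 = 1.
π_1 = 0.1·π_1 + 0.4·π_2 + 0.2·π_3
π_2 = 0.4·π_1 + 0.3·π_2 + 0.4·π_3
Solving with the normalization constraint gives π = (0.2479, 0.3636, 0.3884).
So the stationary probability of Sunny is 0.3636.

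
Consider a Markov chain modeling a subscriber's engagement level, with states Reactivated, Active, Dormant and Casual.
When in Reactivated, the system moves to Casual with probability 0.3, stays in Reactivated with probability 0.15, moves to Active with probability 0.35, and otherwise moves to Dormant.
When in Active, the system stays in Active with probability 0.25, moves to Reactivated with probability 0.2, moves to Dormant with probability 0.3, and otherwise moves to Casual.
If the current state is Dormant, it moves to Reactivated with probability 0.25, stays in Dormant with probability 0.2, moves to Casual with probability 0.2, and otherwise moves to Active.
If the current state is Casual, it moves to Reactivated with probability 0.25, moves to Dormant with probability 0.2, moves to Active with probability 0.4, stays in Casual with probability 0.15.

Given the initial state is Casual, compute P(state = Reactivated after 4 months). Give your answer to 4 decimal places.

0.2121

Propagate the distribution vector 4 months from Casual.
After 0 months: (0.0000, 0.0000, 0.0000, 1.0000)
After 1 month: (0.2500, 0.4000, 0.2000, 0.1500)
After 2 months: (0.2050, 0.3175, 0.2400, 0.2375)
After 3 months: (0.2136, 0.3301, 0.2318, 0.2245)
After 4 months: (0.2121, 0.3282, 0.2330, 0.2266)
P(in Reactivated after 4 months) = 0.2121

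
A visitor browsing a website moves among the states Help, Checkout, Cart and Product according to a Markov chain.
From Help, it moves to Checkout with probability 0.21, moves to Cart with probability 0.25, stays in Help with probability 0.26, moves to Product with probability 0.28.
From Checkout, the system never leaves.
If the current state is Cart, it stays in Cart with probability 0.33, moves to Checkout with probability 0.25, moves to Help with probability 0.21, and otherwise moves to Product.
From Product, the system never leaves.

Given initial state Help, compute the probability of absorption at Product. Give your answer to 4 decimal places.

Let h(s) be the probability of absorption at Product starting from transient state s. Then h(Product) = 1 and h(Checkout) = 0. By first-step analysis:
h(Help) = 0.26·h(Help) + 0.21·0 + 0.25·h(Cart) + 0.28·1
h(Cart) = 0.21·h(Help) + 0.25·0 + 0.33·h(Cart) + 0.21·1
Solving: h(Help) = 0.5416, h(Cart) = 0.4832.
Starting from Help, the probability is 0.5416.

0.5416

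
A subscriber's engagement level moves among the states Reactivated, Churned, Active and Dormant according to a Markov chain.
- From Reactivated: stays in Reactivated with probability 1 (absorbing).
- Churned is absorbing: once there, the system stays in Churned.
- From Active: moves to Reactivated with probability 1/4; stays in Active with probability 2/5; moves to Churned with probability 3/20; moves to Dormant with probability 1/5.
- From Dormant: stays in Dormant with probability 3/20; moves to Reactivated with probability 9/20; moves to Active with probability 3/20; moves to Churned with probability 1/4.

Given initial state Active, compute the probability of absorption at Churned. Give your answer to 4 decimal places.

Let h(s) be the probability of absorption at Churned starting from transient state s. Then h(Churned) = 1 and h(Reactivated) = 0. By first-step analysis:
h(Active) = 0.25·0 + 0.15·1 + 0.4·h(Active) + 0.2·h(Dormant)
h(Dormant) = 0.45·0 + 0.25·1 + 0.15·h(Active) + 0.15·h(Dormant)
Solving: h(Active) = 0.3698, h(Dormant) = 0.3594.
Starting from Active, the probability is 0.3698.

0.3698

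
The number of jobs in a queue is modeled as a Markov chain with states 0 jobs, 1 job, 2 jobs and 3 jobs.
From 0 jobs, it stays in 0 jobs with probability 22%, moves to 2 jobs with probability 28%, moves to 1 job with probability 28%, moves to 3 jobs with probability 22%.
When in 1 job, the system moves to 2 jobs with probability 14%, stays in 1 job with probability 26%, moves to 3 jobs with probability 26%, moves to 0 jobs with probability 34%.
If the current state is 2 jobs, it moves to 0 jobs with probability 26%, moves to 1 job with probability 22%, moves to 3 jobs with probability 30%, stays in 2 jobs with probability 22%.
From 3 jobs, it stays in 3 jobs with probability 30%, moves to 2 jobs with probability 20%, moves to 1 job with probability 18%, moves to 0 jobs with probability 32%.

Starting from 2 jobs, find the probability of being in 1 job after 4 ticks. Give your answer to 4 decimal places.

0.2357

Propagate the distribution vector 4 ticks from 2 jobs.
After 0 ticks: (0.0000, 0.0000, 1.0000, 0.0000)
After 1 tick: (0.2600, 0.2200, 0.2200, 0.3000)
After 2 ticks: (0.2852, 0.2324, 0.2120, 0.2704)
After 3 ticks: (0.2834, 0.2356, 0.2131, 0.2679)
After 4 ticks: (0.2836, 0.2357, 0.2128, 0.2679)
P(in 1 job after 4 ticks) = 0.2357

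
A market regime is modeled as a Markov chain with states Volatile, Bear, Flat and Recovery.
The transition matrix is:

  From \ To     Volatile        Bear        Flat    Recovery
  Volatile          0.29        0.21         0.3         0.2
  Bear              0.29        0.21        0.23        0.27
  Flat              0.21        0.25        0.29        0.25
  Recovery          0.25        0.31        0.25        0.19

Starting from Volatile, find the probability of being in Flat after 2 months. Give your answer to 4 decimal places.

Propagate the distribution vector 2 months from Volatile.
After 0 months: (1.0000, 0.0000, 0.0000, 0.0000)
After 1 month: (0.2900, 0.2100, 0.3000, 0.2000)
After 2 months: (0.2580, 0.2420, 0.2723, 0.2277)
P(in Flat after 2 months) = 0.2723

0.2723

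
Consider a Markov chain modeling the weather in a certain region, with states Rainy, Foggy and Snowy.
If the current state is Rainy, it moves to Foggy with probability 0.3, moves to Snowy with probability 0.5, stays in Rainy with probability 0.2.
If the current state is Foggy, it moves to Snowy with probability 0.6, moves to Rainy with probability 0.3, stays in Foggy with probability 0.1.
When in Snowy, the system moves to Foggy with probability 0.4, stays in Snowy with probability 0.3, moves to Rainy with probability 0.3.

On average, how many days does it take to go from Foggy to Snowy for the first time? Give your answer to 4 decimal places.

1.7460

Let t(s) be the expected number of days to first reach Snowy from state s, with t(Snowy) = 0. Conditioning on the first day:
t(Rainy) = 1 + 0.2·t(Rainy) + 0.3·t(Foggy)
t(Foggy) = 1 + 0.3·t(Rainy) + 0.1·t(Foggy)
Solving: t(Rainy) = 1.9048, t(Foggy) = 1.7460.
Expected days from Foggy to Snowy: 1.7460.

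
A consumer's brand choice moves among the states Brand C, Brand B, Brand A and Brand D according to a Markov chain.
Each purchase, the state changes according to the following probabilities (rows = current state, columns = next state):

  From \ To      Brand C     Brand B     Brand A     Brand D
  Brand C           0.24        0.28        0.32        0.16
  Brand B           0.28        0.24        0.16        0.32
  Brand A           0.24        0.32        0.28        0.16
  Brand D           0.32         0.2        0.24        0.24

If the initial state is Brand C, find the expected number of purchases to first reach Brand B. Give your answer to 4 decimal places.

3.5989

Let t(s) be the expected number of purchases to first reach Brand B from state s, with t(Brand B) = 0. Conditioning on the first purchase:
t(Brand C) = 1 + 0.24·t(Brand C) + 0.32·t(Brand A) + 0.16·t(Brand D)
t(Brand A) = 1 + 0.24·t(Brand C) + 0.28·t(Brand A) + 0.16·t(Brand D)
t(Brand D) = 1 + 0.32·t(Brand C) + 0.24·t(Brand A) + 0.24·t(Brand D)
Solving: t(Brand C) = 3.5989, t(Brand A) = 3.4605, t(Brand D) = 3.9239.
Expected purchases from Brand C to Brand B: 3.5989.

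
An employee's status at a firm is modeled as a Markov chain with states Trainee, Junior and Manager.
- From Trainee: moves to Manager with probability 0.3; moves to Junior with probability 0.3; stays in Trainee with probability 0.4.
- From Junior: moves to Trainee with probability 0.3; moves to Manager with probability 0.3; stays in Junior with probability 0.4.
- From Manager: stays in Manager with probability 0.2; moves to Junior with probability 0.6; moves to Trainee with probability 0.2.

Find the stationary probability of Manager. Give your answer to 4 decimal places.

0.2727

Let the stationary distribution be π with π = πP and π_1 + π_2 + π_3 = 1.
π_1 = 0.4·π_1 + 0.3·π_2 + 0.2·π_3
π_2 = 0.3·π_1 + 0.4·π_2 + 0.6·π_3
Solving with the normalization constraint gives π = (0.3030, 0.4242, 0.2727).
So the stationary probability of Manager is 0.2727.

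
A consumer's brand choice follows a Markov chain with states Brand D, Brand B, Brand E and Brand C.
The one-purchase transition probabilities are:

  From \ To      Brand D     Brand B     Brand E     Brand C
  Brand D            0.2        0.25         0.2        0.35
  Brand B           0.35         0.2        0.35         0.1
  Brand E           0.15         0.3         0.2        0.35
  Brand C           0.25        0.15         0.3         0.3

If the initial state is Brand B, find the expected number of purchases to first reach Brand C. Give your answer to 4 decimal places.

4.3101

Let t(s) be the expected number of purchases to first reach Brand C from state s, with t(Brand C) = 0. Conditioning on the first purchase:
t(Brand D) = 1 + 0.2·t(Brand D) + 0.25·t(Brand B) + 0.2·t(Brand E)
t(Brand B) = 1 + 0.35·t(Brand D) + 0.2·t(Brand B) + 0.35·t(Brand E)
t(Brand E) = 1 + 0.15·t(Brand D) + 0.3·t(Brand B) + 0.2·t(Brand E)
Solving: t(Brand D) = 3.4764, t(Brand B) = 4.3101, t(Brand E) = 3.5181.
Expected purchases from Brand B to Brand C: 4.3101.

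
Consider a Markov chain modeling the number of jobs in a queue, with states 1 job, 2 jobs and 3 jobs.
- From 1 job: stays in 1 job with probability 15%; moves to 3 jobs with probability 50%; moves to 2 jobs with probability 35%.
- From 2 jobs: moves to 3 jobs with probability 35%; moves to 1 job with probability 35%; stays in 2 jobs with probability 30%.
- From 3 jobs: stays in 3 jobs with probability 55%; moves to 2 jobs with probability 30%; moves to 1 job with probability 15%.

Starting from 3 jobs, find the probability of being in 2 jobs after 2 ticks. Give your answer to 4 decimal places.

0.3075

Sum over the intermediate state after 1 tick:
P = P(3 jobs→1 job)·P(1 job→2 jobs) + P(3 jobs→2 jobs)·P(2 jobs→2 jobs) + P(3 jobs→3 jobs)·P(3 jobs→2 jobs)
  = 0.15×0.35 + 0.3×0.3 + 0.55×0.3
  = 0.0525 + 0.0900 + 0.1650 = 0.3075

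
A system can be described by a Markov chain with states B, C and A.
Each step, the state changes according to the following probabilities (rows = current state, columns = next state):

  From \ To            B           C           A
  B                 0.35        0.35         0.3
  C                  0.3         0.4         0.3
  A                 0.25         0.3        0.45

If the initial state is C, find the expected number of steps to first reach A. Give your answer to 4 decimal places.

Let t(s) be the expected number of steps to first reach A from state s, with t(A) = 0. Conditioning on the first step:
t(B) = 1 + 0.35·t(B) + 0.35·t(C)
t(C) = 1 + 0.3·t(B) + 0.4·t(C)
Solving: t(B) = 3.3333, t(C) = 3.3333.
Expected steps from C to A: 3.3333.

3.3333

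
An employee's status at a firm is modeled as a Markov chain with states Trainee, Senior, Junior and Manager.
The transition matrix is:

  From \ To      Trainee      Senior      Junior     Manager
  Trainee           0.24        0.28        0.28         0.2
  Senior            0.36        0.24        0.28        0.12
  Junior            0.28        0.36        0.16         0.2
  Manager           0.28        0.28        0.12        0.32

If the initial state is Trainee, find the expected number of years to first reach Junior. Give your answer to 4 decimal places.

4.0395

Let t(s) be the expected number of years to first reach Junior from state s, with t(Junior) = 0. Conditioning on the first year:
t(Trainee) = 1 + 0.24·t(Trainee) + 0.28·t(Senior) + 0.2·t(Manager)
t(Senior) = 1 + 0.36·t(Trainee) + 0.24·t(Senior) + 0.12·t(Manager)
t(Manager) = 1 + 0.28·t(Trainee) + 0.28·t(Senior) + 0.32·t(Manager)
Solving: t(Trainee) = 4.0395, t(Senior) = 3.9831, t(Manager) = 4.7740.
Expected years from Trainee to Junior: 4.0395.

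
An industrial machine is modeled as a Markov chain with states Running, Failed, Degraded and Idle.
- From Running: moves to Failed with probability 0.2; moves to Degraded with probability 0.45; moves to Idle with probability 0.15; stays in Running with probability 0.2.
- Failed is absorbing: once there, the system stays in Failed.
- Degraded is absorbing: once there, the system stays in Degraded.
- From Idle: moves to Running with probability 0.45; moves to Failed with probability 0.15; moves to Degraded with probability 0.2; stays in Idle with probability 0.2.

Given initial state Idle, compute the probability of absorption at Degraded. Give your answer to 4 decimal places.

0.6332

Let h(s) be the probability of absorption at Degraded starting from transient state s. Then h(Degraded) = 1 and h(Failed) = 0. By first-step analysis:
h(Running) = 0.2·h(Running) + 0.2·0 + 0.45·1 + 0.15·h(Idle)
h(Idle) = 0.45·h(Running) + 0.15·0 + 0.2·1 + 0.2·h(Idle)
Solving: h(Running) = 0.6812, h(Idle) = 0.6332.
Starting from Idle, the probability is 0.6332.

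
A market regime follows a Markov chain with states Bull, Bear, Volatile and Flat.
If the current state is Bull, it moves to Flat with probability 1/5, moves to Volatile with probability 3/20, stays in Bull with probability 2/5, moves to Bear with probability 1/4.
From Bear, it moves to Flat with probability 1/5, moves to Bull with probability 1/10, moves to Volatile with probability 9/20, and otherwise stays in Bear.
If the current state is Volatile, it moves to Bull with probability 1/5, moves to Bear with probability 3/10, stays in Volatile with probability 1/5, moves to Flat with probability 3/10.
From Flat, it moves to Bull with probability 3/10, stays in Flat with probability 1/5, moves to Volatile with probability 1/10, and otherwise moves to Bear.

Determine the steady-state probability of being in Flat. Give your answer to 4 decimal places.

0.2239

Let the stationary distribution be π with π = πP and π_1 + π_2 + π_3 + π_4 = 1.
π_1 = 0.4·π_1 + 0.1·π_2 + 0.2·π_3 + 0.3·π_4
π_2 = 0.25·π_1 + 0.25·π_2 + 0.3·π_3 + 0.4·π_4
π_3 = 0.15·π_1 + 0.45·π_2 + 0.2·π_3 + 0.1·π_4
Solving with the normalization constraint gives π = (0.2410, 0.2956, 0.2394, 0.2239).
So the stationary probability of Flat is 0.2239.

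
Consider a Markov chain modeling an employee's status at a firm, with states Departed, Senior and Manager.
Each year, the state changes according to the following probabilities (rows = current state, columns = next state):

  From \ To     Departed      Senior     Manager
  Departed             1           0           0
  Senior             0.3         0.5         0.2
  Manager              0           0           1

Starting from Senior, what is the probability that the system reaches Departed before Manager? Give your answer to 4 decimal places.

0.6000

Let h(s) be the probability of absorption at Departed starting from transient state s. Then h(Departed) = 1 and h(Manager) = 0. By first-step analysis:
h(Senior) = 0.3·1 + 0.5·h(Senior) + 0.2·0
Solving: h(Senior) = 0.6000.
Starting from Senior, the probability is 0.6000.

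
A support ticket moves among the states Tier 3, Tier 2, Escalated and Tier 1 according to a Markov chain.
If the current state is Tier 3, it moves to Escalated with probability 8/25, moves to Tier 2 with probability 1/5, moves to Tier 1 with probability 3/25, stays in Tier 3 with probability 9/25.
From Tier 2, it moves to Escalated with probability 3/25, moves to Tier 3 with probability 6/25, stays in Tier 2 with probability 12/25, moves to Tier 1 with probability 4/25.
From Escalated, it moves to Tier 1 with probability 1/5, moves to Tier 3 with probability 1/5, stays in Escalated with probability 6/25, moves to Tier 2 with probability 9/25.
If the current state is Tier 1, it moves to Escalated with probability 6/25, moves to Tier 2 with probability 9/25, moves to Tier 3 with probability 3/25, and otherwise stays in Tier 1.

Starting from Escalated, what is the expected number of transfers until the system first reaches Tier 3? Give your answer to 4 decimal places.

4.9901

Let t(s) be the expected number of transfers to first reach Tier 3 from state s, with t(Tier 3) = 0. Conditioning on the first transfer:
t(Tier 2) = 1 + 0.48·t(Tier 2) + 0.12·t(Escalated) + 0.16·t(Tier 1)
t(Escalated) = 1 + 0.36·t(Tier 2) + 0.24·t(Escalated) + 0.2·t(Tier 1)
t(Tier 1) = 1 + 0.36·t(Tier 2) + 0.24·t(Escalated) + 0.28·t(Tier 1)
Solving: t(Tier 2) = 4.7436, t(Escalated) = 4.9901, t(Tier 1) = 5.4241.
Expected transfers from Escalated to Tier 3: 4.9901.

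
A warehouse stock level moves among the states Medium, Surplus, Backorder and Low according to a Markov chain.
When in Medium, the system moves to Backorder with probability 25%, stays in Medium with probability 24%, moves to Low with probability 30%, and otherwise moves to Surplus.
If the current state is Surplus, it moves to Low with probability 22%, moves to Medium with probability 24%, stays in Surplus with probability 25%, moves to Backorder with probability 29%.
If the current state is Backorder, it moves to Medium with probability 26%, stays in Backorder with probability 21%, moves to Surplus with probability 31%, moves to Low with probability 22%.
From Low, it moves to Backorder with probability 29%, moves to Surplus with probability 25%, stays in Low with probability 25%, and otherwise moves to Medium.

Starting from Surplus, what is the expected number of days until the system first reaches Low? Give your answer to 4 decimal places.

4.1734

Let t(s) be the expected number of days to first reach Low from state s, with t(Low) = 0. Conditioning on the first day:
t(Medium) = 1 + 0.24·t(Medium) + 0.21·t(Surplus) + 0.25·t(Backorder)
t(Surplus) = 1 + 0.24·t(Medium) + 0.25·t(Surplus) + 0.29·t(Backorder)
t(Backorder) = 1 + 0.26·t(Medium) + 0.31·t(Surplus) + 0.21·t(Backorder)
Solving: t(Medium) = 3.8397, t(Surplus) = 4.1734, t(Backorder) = 4.1672.
Expected days from Surplus to Low: 4.1734.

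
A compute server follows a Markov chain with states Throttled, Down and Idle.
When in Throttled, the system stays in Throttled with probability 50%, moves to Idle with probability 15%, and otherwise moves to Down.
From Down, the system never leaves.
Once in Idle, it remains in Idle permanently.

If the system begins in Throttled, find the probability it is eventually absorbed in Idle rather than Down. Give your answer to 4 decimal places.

Let h(s) be the probability of absorption at Idle starting from transient state s. Then h(Idle) = 1 and h(Down) = 0. By first-step analysis:
h(Throttled) = 0.5·h(Throttled) + 0.35·0 + 0.15·1
Solving: h(Throttled) = 0.3000.
Starting from Throttled, the probability is 0.3000.

0.3000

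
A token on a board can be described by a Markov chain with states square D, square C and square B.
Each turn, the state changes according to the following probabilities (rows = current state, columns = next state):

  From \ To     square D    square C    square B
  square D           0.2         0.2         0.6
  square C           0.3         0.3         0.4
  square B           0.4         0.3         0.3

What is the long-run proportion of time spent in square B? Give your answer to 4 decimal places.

Let the stationary distribution be π with π = πP and π_1 + π_2 + π_3 = 1.
π_1 = 0.2·π_1 + 0.3·π_2 + 0.4·π_3
π_2 = 0.2·π_1 + 0.3·π_2 + 0.3·π_3
Solving with the normalization constraint gives π = (0.3109, 0.2689, 0.4202).
So the stationary probability of square B is 0.4202.

0.4202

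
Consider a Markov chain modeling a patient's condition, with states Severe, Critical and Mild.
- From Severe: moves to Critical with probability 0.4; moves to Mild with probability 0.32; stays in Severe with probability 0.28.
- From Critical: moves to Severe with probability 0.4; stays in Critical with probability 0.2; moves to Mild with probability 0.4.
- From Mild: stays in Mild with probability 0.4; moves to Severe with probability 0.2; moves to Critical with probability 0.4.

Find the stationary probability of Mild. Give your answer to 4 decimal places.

0.3768

Let the stationary distribution be π with π = πP and π_1 + π_2 + π_3 = 1.
π_1 = 0.28·π_1 + 0.4·π_2 + 0.2·π_3
π_2 = 0.4·π_1 + 0.2·π_2 + 0.4·π_3
Solving with the normalization constraint gives π = (0.2899, 0.3333, 0.3768).
So the stationary probability of Mild is 0.3768.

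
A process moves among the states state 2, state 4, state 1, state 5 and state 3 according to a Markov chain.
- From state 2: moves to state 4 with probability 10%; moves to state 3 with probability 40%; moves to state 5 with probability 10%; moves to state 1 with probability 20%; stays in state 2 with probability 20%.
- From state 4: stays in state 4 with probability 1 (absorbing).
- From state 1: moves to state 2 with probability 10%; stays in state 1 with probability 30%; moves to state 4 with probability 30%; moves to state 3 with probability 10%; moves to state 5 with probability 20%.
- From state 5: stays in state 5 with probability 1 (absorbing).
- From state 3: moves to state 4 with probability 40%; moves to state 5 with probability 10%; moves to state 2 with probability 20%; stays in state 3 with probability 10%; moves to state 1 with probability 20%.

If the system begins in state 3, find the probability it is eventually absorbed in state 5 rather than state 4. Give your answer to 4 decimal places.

Let h(s) be the probability of absorption at state 5 starting from transient state s. Then h(state 5) = 1 and h(state 4) = 0. By first-step analysis:
h(state 2) = 0.2·h(state 2) + 0.1·0 + 0.2·h(state 1) + 0.1·1 + 0.4·h(state 3)
h(state 1) = 0.1·h(state 2) + 0.3·0 + 0.3·h(state 1) + 0.2·1 + 0.1·h(state 3)
h(state 3) = 0.2·h(state 2) + 0.4·0 + 0.2·h(state 1) + 0.1·1 + 0.1·h(state 3)
Solving: h(state 2) = 0.3557, h(state 1) = 0.3756, h(state 3) = 0.2736.
Starting from state 3, the probability is 0.2736.

0.2736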